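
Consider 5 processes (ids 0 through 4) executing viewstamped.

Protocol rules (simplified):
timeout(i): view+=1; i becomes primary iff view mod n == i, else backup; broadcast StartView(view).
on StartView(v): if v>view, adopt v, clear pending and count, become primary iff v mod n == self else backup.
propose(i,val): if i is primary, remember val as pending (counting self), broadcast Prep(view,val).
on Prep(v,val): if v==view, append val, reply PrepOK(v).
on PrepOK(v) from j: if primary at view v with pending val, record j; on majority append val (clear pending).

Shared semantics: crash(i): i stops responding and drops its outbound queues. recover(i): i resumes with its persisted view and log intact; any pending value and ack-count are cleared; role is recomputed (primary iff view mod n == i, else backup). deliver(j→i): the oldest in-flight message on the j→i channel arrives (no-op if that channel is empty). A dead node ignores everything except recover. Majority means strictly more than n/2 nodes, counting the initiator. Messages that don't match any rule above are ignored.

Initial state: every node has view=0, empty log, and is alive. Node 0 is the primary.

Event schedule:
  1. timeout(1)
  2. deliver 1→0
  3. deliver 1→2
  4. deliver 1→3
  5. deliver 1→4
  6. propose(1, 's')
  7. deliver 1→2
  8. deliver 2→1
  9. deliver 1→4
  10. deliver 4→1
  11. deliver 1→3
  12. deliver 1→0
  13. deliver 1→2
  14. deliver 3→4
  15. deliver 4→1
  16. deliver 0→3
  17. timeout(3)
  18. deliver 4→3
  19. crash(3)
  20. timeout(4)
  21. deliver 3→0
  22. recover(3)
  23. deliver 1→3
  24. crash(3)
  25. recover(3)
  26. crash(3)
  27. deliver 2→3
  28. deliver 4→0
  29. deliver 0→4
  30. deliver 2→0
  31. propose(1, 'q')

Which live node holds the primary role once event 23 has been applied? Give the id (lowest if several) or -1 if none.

1

[1] timeout(1) → N1(prim v1 [-])
[2] deliver 1→0 → N0(back v1 [-])
[3] deliver 1→2 → N2(back v1 [-])
[4] deliver 1→3 → N3(back v1 [-])
[5] deliver 1→4 → N4(back v1 [-])
[6] propose(1,'s') → ∅
[7] deliver 1→2 → N2(back v1 [s])
[8] deliver 2→1 → ∅
[9] deliver 1→4 → N4(back v1 [s])
[10] deliver 4→1 → N1(prim v1 [s])
[11] deliver 1→3 → N3(back v1 [s])
[12] deliver 1→0 → N0(back v1 [s])
[13] deliver 1→2 → ∅
[14] deliver 3→4 → ∅
[15] deliver 4→1 → ∅
[16] deliver 0→3 → ∅
[17] timeout(3) → N3(back v2 [s])
[18] deliver 4→3 → ∅
[19] crash(3) → N3(✗back v2 [s])
[20] timeout(4) → N4(back v2 [s])
[21] deliver 3→0 → ∅
[22] recover(3) → N3(back v2 [s])
[23] deliver 1→3 → ∅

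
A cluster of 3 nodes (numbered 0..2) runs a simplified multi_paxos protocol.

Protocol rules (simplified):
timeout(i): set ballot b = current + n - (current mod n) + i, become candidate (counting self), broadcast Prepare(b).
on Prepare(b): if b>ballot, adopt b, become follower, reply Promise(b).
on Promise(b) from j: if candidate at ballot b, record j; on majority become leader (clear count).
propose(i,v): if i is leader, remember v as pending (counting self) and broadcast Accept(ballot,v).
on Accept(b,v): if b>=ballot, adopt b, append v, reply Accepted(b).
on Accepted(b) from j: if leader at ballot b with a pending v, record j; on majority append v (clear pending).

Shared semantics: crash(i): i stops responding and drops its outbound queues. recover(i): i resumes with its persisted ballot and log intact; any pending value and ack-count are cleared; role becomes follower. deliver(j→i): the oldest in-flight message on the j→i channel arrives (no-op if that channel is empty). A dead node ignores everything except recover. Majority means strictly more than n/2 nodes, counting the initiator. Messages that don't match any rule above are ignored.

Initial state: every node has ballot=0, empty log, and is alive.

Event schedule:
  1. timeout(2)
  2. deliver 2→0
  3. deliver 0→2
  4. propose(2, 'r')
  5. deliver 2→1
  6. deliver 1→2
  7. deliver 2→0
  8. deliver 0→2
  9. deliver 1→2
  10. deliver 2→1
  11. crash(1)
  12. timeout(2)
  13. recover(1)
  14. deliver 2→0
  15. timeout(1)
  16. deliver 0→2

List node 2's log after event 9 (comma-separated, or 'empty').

step 1 timeout(2): 2={cand,b=5,log=-}
step 2 deliver 2→0: 0={foll,b=5,log=-}
step 3 deliver 0→2: 2={lead,b=5,log=-}
step 4 propose(2,'r'): —
step 5 deliver 2→1: 1={foll,b=5,log=-}
step 6 deliver 1→2: —
step 7 deliver 2→0: 0={foll,b=5,log=r}
step 8 deliver 0→2: 2={lead,b=5,log=r}
step 9 deliver 1→2: —

r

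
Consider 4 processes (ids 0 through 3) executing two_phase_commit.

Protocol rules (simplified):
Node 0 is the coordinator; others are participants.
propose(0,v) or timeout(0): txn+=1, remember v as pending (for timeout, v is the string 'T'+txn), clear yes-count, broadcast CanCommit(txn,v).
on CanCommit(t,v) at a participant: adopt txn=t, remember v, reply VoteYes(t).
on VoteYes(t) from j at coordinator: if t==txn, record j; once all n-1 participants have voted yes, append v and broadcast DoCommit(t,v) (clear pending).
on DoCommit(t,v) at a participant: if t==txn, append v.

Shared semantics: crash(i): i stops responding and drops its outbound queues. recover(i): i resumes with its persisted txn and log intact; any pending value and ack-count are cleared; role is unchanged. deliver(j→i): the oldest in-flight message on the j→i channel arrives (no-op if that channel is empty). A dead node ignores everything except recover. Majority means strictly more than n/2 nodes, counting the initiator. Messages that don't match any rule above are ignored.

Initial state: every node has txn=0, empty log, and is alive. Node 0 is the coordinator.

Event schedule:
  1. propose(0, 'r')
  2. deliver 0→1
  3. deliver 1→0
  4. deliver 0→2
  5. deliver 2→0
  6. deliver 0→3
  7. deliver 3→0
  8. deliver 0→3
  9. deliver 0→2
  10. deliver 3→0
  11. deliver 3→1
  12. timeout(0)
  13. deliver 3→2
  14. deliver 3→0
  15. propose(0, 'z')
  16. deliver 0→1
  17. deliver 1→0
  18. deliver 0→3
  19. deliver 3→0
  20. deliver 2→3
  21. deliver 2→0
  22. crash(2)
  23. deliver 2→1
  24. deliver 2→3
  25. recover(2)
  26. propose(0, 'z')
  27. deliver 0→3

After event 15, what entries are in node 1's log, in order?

e1 propose(0,'r'): 0[coor,t=1,-]
e2 deliver 0→1: 1[part,t=1,-]
e3 deliver 1→0: ·
e4 deliver 0→2: 2[part,t=1,-]
e5 deliver 2→0: ·
e6 deliver 0→3: 3[part,t=1,-]
e7 deliver 3→0: 0[coor,t=1,r]
e8 deliver 0→3: 3[part,t=1,r]
e9 deliver 0→2: 2[part,t=1,r]
e10 deliver 3→0: ·
e11 deliver 3→1: ·
e12 timeout(0): 0[coor,t=2,r]
e13 deliver 3→2: ·
e14 deliver 3→0: ·
e15 propose(0,'z'): 0[coor,t=3,r]

empty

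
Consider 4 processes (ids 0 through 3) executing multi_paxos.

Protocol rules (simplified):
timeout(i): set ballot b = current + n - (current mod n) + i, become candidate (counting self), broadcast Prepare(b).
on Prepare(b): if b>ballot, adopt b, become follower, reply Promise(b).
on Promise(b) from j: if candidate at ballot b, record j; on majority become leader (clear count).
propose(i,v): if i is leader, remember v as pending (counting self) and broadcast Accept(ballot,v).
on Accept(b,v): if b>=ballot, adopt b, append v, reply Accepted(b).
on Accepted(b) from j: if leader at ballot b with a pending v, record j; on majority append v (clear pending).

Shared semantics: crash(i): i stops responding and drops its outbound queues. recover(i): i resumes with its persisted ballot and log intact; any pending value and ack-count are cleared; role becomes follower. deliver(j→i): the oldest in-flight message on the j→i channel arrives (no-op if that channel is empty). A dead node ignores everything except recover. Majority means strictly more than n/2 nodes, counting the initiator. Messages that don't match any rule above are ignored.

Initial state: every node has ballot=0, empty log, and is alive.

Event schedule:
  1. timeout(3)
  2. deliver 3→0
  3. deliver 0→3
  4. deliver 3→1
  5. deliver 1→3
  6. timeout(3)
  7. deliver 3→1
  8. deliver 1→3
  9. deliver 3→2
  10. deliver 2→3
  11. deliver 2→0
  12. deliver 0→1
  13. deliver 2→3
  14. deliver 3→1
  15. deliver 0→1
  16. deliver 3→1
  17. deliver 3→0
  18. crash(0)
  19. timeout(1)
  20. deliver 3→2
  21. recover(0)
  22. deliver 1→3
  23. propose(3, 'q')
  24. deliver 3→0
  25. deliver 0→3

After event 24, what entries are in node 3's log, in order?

step 1 timeout(3): 3={cand,b=7,log=-}
step 2 deliver 3→0: 0={foll,b=7,log=-}
step 3 deliver 0→3: —
step 4 deliver 3→1: 1={foll,b=7,log=-}
step 5 deliver 1→3: 3={lead,b=7,log=-}
step 6 timeout(3): 3={cand,b=11,log=-}
step 7 deliver 3→1: 1={foll,b=11,log=-}
step 8 deliver 1→3: —
step 9 deliver 3→2: 2={foll,b=7,log=-}
step 10 deliver 2→3: —
step 11 deliver 2→0: —
step 12 deliver 0→1: —
step 13 deliver 2→3: —
step 14 deliver 3→1: —
step 15 deliver 0→1: —
step 16 deliver 3→1: —
step 17 deliver 3→0: 0={foll,b=11,log=-}
step 18 crash(0): 0={✗foll,b=11,log=-}
step 19 timeout(1): 1={cand,b=13,log=-}
step 20 deliver 3→2: 2={foll,b=11,log=-}
step 21 recover(0): 0={foll,b=11,log=-}
step 22 deliver 1→3: 3={foll,b=13,log=-}
step 23 propose(3,'q'): —
step 24 deliver 3→0: —

empty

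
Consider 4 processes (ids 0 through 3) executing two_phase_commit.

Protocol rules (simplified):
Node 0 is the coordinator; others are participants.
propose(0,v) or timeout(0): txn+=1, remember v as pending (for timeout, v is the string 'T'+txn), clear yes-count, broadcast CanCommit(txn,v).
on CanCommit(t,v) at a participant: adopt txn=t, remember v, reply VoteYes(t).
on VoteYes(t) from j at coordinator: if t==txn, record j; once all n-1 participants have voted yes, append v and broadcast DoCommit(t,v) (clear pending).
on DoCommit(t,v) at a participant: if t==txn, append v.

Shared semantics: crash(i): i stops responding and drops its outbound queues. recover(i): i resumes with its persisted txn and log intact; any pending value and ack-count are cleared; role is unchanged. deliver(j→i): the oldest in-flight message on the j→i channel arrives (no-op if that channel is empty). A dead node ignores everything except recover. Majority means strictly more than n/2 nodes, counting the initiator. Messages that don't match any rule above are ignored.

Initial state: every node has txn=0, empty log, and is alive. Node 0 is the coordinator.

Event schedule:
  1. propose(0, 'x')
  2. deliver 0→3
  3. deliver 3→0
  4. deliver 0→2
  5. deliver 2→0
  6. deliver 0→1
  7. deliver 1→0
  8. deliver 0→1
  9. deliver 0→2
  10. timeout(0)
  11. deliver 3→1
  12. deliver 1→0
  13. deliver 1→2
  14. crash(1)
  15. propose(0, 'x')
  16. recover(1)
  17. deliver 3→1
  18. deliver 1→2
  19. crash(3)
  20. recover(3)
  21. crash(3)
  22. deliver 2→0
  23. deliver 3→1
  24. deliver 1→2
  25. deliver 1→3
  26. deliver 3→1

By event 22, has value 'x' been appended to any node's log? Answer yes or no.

yes

e1 propose(0,'x'): 0[coor,t=1,-]
e2 deliver 0→3: 3[part,t=1,-]
e3 deliver 3→0: ·
e4 deliver 0→2: 2[part,t=1,-]
e5 deliver 2→0: ·
e6 deliver 0→1: 1[part,t=1,-]
e7 deliver 1→0: 0[coor,t=1,x]
e8 deliver 0→1: 1[part,t=1,x]
e9 deliver 0→2: 2[part,t=1,x]
e10 timeout(0): 0[coor,t=2,x]
e11 deliver 3→1: ·
e12 deliver 1→0: ·
e13 deliver 1→2: ·
e14 crash(1): 1[✗part,t=1,x]
e15 propose(0,'x'): 0[coor,t=3,x]
e16 recover(1): 1[part,t=1,x]
e17 deliver 3→1: ·
e18 deliver 1→2: ·
e19 crash(3): 3[✗part,t=1,-]
e20 recover(3): 3[part,t=1,-]
e21 crash(3): 3[✗part,t=1,-]
e22 deliver 2→0: ·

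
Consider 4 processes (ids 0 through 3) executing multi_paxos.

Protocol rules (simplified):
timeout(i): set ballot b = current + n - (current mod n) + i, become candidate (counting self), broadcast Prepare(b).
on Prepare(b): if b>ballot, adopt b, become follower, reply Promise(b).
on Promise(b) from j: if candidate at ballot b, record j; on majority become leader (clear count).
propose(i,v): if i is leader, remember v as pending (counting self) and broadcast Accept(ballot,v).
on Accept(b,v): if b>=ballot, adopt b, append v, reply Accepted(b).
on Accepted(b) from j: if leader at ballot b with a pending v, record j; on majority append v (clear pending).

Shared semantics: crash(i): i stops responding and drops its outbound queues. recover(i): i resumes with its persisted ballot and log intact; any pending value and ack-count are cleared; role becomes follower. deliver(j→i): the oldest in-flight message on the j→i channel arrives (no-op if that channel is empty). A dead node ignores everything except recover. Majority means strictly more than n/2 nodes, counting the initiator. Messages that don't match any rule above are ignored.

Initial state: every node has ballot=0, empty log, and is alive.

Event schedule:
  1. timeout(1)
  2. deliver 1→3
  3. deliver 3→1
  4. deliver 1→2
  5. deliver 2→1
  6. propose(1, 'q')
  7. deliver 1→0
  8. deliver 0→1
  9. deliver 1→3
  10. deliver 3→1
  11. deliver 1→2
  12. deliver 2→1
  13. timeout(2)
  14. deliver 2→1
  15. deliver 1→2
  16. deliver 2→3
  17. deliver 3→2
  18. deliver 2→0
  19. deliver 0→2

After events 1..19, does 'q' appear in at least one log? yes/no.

1. timeout(1):  <1:cand b5 ->
2. deliver 1→3:  <3:foll b5 ->
3. deliver 3→1:  nop
4. deliver 1→2:  <2:foll b5 ->
5. deliver 2→1:  <1:lead b5 ->
6. propose(1,'q'):  nop
7. deliver 1→0:  <0:foll b5 ->
8. deliver 0→1:  nop
9. deliver 1→3:  <3:foll b5 q>
10. deliver 3→1:  nop
11. deliver 1→2:  <2:foll b5 q>
12. deliver 2→1:  <1:lead b5 q>
13. timeout(2):  <2:cand b10 q>
14. deliver 2→1:  <1:foll b10 q>
15. deliver 1→2:  nop
16. deliver 2→3:  <3:foll b10 q>
17. deliver 3→2:  <2:lead b10 q>
18. deliver 2→0:  <0:foll b10 ->
19. deliver 0→2:  nop

yes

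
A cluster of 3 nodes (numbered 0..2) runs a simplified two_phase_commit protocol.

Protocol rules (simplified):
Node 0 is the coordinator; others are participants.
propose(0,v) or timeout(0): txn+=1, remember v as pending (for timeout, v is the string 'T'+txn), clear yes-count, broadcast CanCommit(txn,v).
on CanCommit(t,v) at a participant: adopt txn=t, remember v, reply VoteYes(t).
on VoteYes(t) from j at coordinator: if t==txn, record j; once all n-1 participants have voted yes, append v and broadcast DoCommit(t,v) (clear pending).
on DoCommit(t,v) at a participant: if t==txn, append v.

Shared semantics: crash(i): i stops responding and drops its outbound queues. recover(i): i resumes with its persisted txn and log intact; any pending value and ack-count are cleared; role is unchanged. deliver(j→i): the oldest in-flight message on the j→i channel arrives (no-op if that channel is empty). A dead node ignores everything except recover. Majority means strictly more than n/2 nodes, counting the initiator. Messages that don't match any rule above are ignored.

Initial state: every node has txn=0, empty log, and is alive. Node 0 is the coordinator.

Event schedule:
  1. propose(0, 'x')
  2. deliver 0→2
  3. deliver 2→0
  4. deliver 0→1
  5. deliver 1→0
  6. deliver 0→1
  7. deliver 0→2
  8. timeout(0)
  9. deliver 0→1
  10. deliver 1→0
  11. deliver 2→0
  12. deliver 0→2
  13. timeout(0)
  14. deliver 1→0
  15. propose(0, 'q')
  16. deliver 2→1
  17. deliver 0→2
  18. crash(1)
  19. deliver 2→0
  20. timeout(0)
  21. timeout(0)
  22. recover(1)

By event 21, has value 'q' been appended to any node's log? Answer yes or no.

1. propose(0,'x'):  <0:coor t1 ->
2. deliver 0→2:  <2:part t1 ->
3. deliver 2→0:  nop
4. deliver 0→1:  <1:part t1 ->
5. deliver 1→0:  <0:coor t1 x>
6. deliver 0→1:  <1:part t1 x>
7. deliver 0→2:  <2:part t1 x>
8. timeout(0):  <0:coor t2 x>
9. deliver 0→1:  <1:part t2 x>
10. deliver 1→0:  nop
11. deliver 2→0:  nop
12. deliver 0→2:  <2:part t2 x>
13. timeout(0):  <0:coor t3 x>
14. deliver 1→0:  nop
15. propose(0,'q'):  <0:coor t4 x>
16. deliver 2→1:  nop
17. deliver 0→2:  <2:part t3 x>
18. crash(1):  <1:✗part t2 x>
19. deliver 2→0:  nop
20. timeout(0):  <0:coor t5 x>
21. timeout(0):  <0:coor t6 x>

no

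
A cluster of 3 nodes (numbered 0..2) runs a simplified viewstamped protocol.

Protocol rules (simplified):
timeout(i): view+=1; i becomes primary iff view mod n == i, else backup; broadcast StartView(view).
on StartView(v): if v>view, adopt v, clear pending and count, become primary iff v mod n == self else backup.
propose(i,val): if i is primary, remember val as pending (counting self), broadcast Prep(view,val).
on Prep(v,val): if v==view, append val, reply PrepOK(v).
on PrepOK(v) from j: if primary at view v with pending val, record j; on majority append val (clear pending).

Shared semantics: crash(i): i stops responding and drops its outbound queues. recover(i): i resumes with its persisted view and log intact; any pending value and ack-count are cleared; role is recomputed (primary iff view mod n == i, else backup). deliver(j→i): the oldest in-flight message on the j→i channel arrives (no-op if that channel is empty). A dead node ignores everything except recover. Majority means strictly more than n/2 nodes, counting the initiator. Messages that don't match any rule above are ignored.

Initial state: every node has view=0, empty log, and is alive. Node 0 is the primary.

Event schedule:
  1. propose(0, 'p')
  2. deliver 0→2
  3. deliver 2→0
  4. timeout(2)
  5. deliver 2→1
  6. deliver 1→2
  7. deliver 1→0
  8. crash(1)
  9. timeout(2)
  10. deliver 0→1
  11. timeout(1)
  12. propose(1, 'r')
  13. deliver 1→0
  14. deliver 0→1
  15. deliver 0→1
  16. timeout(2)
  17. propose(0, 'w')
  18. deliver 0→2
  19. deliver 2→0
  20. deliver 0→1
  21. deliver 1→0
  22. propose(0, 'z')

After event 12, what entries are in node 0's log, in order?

after 1 — propose(0,'p'): ·
after 2 — deliver 0→2: n2:back/v0/[p]
after 3 — deliver 2→0: n0:prim/v0/[p]
after 4 — timeout(2): n2:back/v1/[p]
after 5 — deliver 2→1: n1:prim/v1/[-]
after 6 — deliver 1→2: ·
after 7 — deliver 1→0: ·
after 8 — crash(1): n1:✗prim/v1/[-]
after 9 — timeout(2): n2:prim/v2/[p]
after 10 — deliver 0→1: ·
after 11 — timeout(1): ·
after 12 — propose(1,'r'): ·

p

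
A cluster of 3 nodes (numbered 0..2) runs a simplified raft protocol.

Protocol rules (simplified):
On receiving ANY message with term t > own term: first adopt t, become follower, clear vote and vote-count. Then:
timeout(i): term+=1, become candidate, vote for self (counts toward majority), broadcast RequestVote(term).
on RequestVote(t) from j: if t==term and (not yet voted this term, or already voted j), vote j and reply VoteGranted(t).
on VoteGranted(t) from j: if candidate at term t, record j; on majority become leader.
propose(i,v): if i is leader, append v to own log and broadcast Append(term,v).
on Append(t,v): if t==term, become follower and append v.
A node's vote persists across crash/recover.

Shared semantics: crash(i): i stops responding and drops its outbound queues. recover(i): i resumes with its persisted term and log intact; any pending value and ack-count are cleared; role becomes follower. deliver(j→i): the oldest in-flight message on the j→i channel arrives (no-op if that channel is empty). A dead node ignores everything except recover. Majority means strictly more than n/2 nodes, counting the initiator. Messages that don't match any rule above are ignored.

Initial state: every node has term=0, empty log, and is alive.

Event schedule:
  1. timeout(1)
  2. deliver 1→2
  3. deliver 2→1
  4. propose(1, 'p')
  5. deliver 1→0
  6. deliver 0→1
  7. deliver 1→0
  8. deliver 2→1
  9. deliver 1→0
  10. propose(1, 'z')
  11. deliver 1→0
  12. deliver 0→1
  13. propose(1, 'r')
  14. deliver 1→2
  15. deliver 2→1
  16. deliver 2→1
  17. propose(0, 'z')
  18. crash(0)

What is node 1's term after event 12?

after 1 — timeout(1): n1:cand/t1/[-]
after 2 — deliver 1→2: n2:foll/t1/[-]
after 3 — deliver 2→1: n1:lead/t1/[-]
after 4 — propose(1,'p'): n1:lead/t1/[p]
after 5 — deliver 1→0: n0:foll/t1/[-]
after 6 — deliver 0→1: ·
after 7 — deliver 1→0: n0:foll/t1/[p]
after 8 — deliver 2→1: ·
after 9 — deliver 1→0: ·
after 10 — propose(1,'z'): n1:lead/t1/[p,z]
after 11 — deliver 1→0: n0:foll/t1/[p,z]
after 12 — deliver 0→1: ·

1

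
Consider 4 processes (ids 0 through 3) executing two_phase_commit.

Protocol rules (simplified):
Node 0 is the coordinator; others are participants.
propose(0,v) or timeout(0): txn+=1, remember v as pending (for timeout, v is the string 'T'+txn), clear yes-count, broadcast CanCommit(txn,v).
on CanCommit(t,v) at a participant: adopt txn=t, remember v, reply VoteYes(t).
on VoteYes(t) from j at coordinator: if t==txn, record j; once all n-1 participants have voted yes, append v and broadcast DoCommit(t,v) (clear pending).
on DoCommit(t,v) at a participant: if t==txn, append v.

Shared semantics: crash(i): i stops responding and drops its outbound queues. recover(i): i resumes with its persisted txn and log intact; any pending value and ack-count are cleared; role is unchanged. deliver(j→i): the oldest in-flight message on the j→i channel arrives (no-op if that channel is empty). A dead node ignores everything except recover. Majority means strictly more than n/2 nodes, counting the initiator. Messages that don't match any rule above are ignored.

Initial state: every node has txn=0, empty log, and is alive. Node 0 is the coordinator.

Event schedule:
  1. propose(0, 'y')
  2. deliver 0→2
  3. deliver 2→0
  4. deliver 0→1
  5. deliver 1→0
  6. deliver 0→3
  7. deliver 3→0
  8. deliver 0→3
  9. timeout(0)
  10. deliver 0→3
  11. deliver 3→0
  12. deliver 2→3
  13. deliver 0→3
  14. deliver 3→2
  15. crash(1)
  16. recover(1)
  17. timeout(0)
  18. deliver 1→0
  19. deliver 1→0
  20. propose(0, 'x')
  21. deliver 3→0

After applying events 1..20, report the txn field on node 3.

2

[1] propose(0,'y') → N0(coor t1 [-])
[2] deliver 0→2 → N2(part t1 [-])
[3] deliver 2→0 → ∅
[4] deliver 0→1 → N1(part t1 [-])
[5] deliver 1→0 → ∅
[6] deliver 0→3 → N3(part t1 [-])
[7] deliver 3→0 → N0(coor t1 [y])
[8] deliver 0→3 → N3(part t1 [y])
[9] timeout(0) → N0(coor t2 [y])
[10] deliver 0→3 → N3(part t2 [y])
[11] deliver 3→0 → ∅
[12] deliver 2→3 → ∅
[13] deliver 0→3 → ∅
[14] deliver 3→2 → ∅
[15] crash(1) → N1(✗part t1 [-])
[16] recover(1) → N1(part t1 [-])
[17] timeout(0) → N0(coor t3 [y])
[18] deliver 1→0 → ∅
[19] deliver 1→0 → ∅
[20] propose(0,'x') → N0(coor t4 [y])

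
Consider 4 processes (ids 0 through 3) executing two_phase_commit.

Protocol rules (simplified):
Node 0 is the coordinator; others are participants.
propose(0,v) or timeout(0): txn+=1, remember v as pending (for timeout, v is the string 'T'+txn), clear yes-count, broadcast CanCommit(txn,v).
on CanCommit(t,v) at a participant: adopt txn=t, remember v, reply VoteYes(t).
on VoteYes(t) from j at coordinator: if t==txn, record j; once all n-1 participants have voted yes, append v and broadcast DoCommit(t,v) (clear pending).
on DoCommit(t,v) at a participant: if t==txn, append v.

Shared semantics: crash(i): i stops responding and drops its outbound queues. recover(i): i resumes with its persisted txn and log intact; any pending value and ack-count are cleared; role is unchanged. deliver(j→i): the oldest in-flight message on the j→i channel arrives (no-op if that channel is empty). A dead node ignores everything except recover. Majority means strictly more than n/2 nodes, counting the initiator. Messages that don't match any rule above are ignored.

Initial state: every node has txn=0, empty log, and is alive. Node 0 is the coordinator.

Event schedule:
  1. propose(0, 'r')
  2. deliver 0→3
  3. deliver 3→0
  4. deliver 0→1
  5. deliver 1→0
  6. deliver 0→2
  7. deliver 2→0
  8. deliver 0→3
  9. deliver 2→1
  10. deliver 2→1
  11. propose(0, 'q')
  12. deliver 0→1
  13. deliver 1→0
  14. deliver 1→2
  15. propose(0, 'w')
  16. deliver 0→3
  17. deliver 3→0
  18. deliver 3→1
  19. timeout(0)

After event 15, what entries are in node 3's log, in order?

r

[1] propose(0,'r') → N0(coor t1 [-])
[2] deliver 0→3 → N3(part t1 [-])
[3] deliver 3→0 → ∅
[4] deliver 0→1 → N1(part t1 [-])
[5] deliver 1→0 → ∅
[6] deliver 0→2 → N2(part t1 [-])
[7] deliver 2→0 → N0(coor t1 [r])
[8] deliver 0→3 → N3(part t1 [r])
[9] deliver 2→1 → ∅
[10] deliver 2→1 → ∅
[11] propose(0,'q') → N0(coor t2 [r])
[12] deliver 0→1 → N1(part t1 [r])
[13] deliver 1→0 → ∅
[14] deliver 1→2 → ∅
[15] propose(0,'w') → N0(coor t3 [r])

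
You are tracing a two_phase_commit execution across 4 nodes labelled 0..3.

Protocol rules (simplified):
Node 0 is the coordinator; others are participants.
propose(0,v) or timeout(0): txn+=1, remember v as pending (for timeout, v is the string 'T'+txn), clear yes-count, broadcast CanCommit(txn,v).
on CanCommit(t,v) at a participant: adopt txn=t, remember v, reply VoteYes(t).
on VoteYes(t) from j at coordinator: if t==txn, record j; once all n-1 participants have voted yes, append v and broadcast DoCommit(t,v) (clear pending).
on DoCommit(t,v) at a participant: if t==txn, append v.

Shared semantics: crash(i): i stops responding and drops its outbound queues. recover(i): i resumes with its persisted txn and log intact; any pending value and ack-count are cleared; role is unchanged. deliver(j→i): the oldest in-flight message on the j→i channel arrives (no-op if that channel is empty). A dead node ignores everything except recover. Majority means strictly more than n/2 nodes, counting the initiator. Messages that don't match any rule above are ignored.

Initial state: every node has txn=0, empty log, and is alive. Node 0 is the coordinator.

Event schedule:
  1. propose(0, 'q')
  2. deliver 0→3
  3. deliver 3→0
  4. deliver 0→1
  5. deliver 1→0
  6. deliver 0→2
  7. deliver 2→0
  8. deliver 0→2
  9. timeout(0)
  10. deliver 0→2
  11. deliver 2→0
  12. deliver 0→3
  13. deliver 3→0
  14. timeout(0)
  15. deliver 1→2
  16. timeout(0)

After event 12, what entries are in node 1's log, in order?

e1 propose(0,'q'): 0[coor,t=1,-]
e2 deliver 0→3: 3[part,t=1,-]
e3 deliver 3→0: ·
e4 deliver 0→1: 1[part,t=1,-]
e5 deliver 1→0: ·
e6 deliver 0→2: 2[part,t=1,-]
e7 deliver 2→0: 0[coor,t=1,q]
e8 deliver 0→2: 2[part,t=1,q]
e9 timeout(0): 0[coor,t=2,q]
e10 deliver 0→2: 2[part,t=2,q]
e11 deliver 2→0: ·
e12 deliver 0→3: 3[part,t=1,q]

empty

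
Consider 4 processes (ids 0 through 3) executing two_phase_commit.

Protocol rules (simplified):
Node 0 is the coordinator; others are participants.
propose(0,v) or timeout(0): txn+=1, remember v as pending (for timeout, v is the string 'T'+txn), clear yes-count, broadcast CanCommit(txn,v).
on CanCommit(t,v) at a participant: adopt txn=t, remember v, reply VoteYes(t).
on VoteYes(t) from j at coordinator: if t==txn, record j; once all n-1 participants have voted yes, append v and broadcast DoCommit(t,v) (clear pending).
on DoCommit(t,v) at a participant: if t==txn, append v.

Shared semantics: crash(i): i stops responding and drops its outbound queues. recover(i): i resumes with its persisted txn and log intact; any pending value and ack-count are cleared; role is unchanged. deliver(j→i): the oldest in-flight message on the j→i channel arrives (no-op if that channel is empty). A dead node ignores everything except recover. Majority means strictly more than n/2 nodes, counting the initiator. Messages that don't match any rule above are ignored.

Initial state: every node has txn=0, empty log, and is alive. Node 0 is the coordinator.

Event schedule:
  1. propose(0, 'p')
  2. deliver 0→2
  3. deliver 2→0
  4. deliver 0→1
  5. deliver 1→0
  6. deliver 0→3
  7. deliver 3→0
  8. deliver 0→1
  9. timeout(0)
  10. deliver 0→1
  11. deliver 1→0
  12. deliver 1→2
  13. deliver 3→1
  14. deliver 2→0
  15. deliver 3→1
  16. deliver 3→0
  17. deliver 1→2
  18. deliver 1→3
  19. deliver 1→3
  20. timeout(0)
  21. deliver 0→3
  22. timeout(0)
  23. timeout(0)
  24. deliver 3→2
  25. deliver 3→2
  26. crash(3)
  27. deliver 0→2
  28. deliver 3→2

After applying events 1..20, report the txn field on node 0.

[1] propose(0,'p') → N0(coor t1 [-])
[2] deliver 0→2 → N2(part t1 [-])
[3] deliver 2→0 → ∅
[4] deliver 0→1 → N1(part t1 [-])
[5] deliver 1→0 → ∅
[6] deliver 0→3 → N3(part t1 [-])
[7] deliver 3→0 → N0(coor t1 [p])
[8] deliver 0→1 → N1(part t1 [p])
[9] timeout(0) → N0(coor t2 [p])
[10] deliver 0→1 → N1(part t2 [p])
[11] deliver 1→0 → ∅
[12] deliver 1→2 → ∅
[13] deliver 3→1 → ∅
[14] deliver 2→0 → ∅
[15] deliver 3→1 → ∅
[16] deliver 3→0 → ∅
[17] deliver 1→2 → ∅
[18] deliver 1→3 → ∅
[19] deliver 1→3 → ∅
[20] timeout(0) → N0(coor t3 [p])

3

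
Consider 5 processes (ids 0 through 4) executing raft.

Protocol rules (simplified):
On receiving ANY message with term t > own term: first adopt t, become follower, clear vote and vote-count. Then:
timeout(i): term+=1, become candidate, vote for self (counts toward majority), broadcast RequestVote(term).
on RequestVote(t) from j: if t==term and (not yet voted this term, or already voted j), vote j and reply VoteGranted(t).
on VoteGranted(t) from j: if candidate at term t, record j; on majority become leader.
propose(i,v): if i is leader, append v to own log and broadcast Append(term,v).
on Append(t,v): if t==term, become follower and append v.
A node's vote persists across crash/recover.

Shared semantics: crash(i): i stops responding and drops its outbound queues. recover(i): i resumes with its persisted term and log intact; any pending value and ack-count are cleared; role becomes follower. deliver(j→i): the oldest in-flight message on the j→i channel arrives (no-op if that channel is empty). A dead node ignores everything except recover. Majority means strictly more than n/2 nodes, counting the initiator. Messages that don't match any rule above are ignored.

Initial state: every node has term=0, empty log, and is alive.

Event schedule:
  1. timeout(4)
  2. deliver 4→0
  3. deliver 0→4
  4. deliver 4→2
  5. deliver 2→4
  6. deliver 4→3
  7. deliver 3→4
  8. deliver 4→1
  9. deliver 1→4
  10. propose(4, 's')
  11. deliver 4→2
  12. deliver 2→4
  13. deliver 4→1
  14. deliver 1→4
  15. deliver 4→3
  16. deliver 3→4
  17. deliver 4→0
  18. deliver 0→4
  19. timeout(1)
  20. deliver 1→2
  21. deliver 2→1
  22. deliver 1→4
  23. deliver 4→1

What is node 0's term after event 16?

step 1 timeout(4): 4={cand,t=1,log=-}
step 2 deliver 4→0: 0={foll,t=1,log=-}
step 3 deliver 0→4: —
step 4 deliver 4→2: 2={foll,t=1,log=-}
step 5 deliver 2→4: 4={lead,t=1,log=-}
step 6 deliver 4→3: 3={foll,t=1,log=-}
step 7 deliver 3→4: —
step 8 deliver 4→1: 1={foll,t=1,log=-}
step 9 deliver 1→4: —
step 10 propose(4,'s'): 4={lead,t=1,log=s}
step 11 deliver 4→2: 2={foll,t=1,log=s}
step 12 deliver 2→4: —
step 13 deliver 4→1: 1={foll,t=1,log=s}
step 14 deliver 1→4: —
step 15 deliver 4→3: 3={foll,t=1,log=s}
step 16 deliver 3→4: —

1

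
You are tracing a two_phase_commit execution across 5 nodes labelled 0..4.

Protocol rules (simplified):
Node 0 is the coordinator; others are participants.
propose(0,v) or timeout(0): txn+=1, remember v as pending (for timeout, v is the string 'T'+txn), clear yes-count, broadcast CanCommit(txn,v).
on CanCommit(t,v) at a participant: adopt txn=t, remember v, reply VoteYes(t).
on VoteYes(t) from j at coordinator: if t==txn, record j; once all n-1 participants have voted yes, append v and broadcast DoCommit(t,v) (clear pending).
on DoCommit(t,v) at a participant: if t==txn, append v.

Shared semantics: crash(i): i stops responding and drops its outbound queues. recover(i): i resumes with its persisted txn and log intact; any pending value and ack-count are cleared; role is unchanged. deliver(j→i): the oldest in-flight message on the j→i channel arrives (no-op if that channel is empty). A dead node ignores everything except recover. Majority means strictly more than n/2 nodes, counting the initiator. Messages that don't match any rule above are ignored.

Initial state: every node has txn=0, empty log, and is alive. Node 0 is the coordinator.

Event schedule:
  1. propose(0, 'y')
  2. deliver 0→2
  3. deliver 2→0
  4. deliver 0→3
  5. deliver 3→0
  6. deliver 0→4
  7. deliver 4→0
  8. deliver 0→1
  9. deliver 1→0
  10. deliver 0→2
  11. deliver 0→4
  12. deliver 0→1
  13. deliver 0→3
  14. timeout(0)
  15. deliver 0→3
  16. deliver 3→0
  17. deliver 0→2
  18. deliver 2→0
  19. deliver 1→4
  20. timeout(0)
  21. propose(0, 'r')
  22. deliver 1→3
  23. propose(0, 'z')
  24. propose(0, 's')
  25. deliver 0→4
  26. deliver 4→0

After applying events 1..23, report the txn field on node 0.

5

after 1 — propose(0,'y'): n0:coor/t1/[-]
after 2 — deliver 0→2: n2:part/t1/[-]
after 3 — deliver 2→0: ·
after 4 — deliver 0→3: n3:part/t1/[-]
after 5 — deliver 3→0: ·
after 6 — deliver 0→4: n4:part/t1/[-]
after 7 — deliver 4→0: ·
after 8 — deliver 0→1: n1:part/t1/[-]
after 9 — deliver 1→0: n0:coor/t1/[y]
after 10 — deliver 0→2: n2:part/t1/[y]
after 11 — deliver 0→4: n4:part/t1/[y]
after 12 — deliver 0→1: n1:part/t1/[y]
after 13 — deliver 0→3: n3:part/t1/[y]
after 14 — timeout(0): n0:coor/t2/[y]
after 15 — deliver 0→3: n3:part/t2/[y]
after 16 — deliver 3→0: ·
after 17 — deliver 0→2: n2:part/t2/[y]
after 18 — deliver 2→0: ·
after 19 — deliver 1→4: ·
after 20 — timeout(0): n0:coor/t3/[y]
after 21 — propose(0,'r'): n0:coor/t4/[y]
after 22 — deliver 1→3: ·
after 23 — propose(0,'z'): n0:coor/t5/[y]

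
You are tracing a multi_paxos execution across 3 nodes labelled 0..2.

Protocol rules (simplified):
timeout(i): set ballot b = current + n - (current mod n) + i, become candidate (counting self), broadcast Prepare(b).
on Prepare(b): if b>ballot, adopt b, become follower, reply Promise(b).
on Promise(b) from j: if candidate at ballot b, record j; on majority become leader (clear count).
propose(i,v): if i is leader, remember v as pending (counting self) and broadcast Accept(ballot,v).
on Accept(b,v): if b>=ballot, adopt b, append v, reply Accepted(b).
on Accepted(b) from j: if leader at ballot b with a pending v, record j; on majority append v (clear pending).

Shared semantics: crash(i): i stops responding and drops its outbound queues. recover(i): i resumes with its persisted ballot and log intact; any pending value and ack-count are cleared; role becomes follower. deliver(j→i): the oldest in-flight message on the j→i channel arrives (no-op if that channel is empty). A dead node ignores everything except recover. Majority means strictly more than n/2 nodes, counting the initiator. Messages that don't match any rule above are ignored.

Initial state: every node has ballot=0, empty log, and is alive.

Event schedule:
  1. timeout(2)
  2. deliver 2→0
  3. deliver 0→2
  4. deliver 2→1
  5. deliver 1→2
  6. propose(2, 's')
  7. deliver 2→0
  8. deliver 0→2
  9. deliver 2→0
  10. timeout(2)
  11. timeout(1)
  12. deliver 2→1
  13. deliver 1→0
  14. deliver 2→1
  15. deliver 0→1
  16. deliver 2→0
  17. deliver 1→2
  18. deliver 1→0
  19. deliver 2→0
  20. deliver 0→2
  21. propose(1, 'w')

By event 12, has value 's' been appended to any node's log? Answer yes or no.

yes

after 1 — timeout(2): n2:cand/b5/[-]
after 2 — deliver 2→0: n0:foll/b5/[-]
after 3 — deliver 0→2: n2:lead/b5/[-]
after 4 — deliver 2→1: n1:foll/b5/[-]
after 5 — deliver 1→2: ·
after 6 — propose(2,'s'): ·
after 7 — deliver 2→0: n0:foll/b5/[s]
after 8 — deliver 0→2: n2:lead/b5/[s]
after 9 — deliver 2→0: ·
after 10 — timeout(2): n2:cand/b8/[s]
after 11 — timeout(1): n1:cand/b7/[-]
after 12 — deliver 2→1: ·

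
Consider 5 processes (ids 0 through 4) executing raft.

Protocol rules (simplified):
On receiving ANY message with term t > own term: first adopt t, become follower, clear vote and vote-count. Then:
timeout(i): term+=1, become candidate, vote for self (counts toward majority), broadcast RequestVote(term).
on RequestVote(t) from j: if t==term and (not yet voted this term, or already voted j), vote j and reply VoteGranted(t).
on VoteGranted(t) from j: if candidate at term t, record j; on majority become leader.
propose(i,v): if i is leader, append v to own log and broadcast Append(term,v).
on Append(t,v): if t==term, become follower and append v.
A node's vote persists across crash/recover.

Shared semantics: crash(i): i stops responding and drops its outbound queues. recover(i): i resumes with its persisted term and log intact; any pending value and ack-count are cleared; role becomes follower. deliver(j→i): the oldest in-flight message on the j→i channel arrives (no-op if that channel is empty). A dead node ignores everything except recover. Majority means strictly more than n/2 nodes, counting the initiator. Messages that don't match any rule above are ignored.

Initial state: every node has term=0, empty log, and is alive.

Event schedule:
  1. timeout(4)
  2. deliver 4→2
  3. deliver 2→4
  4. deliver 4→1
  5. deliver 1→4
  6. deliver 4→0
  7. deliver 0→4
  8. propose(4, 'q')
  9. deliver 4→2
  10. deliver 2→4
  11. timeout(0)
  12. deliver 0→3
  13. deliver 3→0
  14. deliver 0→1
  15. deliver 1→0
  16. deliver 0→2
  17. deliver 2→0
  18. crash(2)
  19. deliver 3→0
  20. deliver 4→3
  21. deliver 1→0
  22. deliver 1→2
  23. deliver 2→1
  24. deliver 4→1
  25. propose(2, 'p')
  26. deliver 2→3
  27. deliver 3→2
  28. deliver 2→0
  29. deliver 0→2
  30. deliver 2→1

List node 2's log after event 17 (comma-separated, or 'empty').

q

step 1 timeout(4): 4={cand,t=1,log=-}
step 2 deliver 4→2: 2={foll,t=1,log=-}
step 3 deliver 2→4: —
step 4 deliver 4→1: 1={foll,t=1,log=-}
step 5 deliver 1→4: 4={lead,t=1,log=-}
step 6 deliver 4→0: 0={foll,t=1,log=-}
step 7 deliver 0→4: —
step 8 propose(4,'q'): 4={lead,t=1,log=q}
step 9 deliver 4→2: 2={foll,t=1,log=q}
step 10 deliver 2→4: —
step 11 timeout(0): 0={cand,t=2,log=-}
step 12 deliver 0→3: 3={foll,t=2,log=-}
step 13 deliver 3→0: —
step 14 deliver 0→1: 1={foll,t=2,log=-}
step 15 deliver 1→0: 0={lead,t=2,log=-}
step 16 deliver 0→2: 2={foll,t=2,log=q}
step 17 deliver 2→0: —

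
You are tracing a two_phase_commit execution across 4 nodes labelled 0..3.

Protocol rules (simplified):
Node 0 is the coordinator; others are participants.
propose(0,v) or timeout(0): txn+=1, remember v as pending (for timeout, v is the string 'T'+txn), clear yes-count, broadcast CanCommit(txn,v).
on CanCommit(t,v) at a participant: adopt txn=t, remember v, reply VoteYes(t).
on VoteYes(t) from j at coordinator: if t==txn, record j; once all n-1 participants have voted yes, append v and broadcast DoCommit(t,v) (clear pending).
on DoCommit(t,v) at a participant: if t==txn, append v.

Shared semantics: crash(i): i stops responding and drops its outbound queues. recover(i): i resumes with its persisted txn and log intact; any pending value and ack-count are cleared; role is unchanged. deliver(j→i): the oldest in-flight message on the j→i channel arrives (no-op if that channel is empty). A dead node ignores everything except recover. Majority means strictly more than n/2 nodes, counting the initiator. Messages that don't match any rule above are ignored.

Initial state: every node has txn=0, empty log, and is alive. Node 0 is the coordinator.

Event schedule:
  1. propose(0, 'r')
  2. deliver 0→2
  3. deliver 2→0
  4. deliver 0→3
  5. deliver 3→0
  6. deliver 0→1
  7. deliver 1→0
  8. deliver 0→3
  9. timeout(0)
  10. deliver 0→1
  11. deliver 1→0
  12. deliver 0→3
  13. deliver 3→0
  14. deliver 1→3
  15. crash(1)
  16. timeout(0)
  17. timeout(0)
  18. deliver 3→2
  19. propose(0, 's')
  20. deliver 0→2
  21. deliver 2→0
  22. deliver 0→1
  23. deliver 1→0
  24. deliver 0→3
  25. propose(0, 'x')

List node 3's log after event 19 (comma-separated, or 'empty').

e1 propose(0,'r'): 0[coor,t=1,-]
e2 deliver 0→2: 2[part,t=1,-]
e3 deliver 2→0: ·
e4 deliver 0→3: 3[part,t=1,-]
e5 deliver 3→0: ·
e6 deliver 0→1: 1[part,t=1,-]
e7 deliver 1→0: 0[coor,t=1,r]
e8 deliver 0→3: 3[part,t=1,r]
e9 timeout(0): 0[coor,t=2,r]
e10 deliver 0→1: 1[part,t=1,r]
e11 deliver 1→0: ·
e12 deliver 0→3: 3[part,t=2,r]
e13 deliver 3→0: ·
e14 deliver 1→3: ·
e15 crash(1): 1[✗part,t=1,r]
e16 timeout(0): 0[coor,t=3,r]
e17 timeout(0): 0[coor,t=4,r]
e18 deliver 3→2: ·
e19 propose(0,'s'): 0[coor,t=5,r]

r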